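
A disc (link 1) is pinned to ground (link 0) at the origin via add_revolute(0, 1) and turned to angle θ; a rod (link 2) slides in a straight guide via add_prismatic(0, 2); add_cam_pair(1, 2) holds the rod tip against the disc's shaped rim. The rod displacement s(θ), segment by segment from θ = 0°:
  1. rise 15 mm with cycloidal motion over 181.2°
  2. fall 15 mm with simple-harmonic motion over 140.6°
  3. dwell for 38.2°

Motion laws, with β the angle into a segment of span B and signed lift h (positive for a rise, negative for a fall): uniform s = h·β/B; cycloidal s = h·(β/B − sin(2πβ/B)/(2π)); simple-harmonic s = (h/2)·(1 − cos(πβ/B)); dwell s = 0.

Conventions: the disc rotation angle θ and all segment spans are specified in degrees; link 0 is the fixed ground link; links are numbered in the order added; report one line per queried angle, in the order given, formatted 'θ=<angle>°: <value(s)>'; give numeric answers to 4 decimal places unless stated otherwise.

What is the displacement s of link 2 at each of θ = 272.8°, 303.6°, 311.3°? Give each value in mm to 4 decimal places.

segment 1 (0° to 181.2°, cycloidal, h = 15) is passed completely: s = 0.0000 + (15) = 15.0000
θ = 272.8° falls in segment 2 (181.2° to 321.8°, simple-harmonic, h = -15): β = 272.8 − 181.2 = 91.6°, B = 140.6°; Δs = -15/2·(1 − cos(π·0.6515)) = -10.9362; s = 15.0000 − 10.9362 = 4.0638
θ = 303.6° falls in segment 2 (181.2° to 321.8°, simple-harmonic, h = -15): β = 303.6 − 181.2 = 122.4°, B = 140.6°; Δs = -15/2·(1 − cos(π·0.8706)) = -14.3883; s = 15.0000 − 14.3883 = 0.6117
θ = 311.3° falls in segment 2 (181.2° to 321.8°, simple-harmonic, h = -15): β = 311.3 − 181.2 = 130.1°, B = 140.6°; Δs = -15/2·(1 − cos(π·0.9253)) = -14.7945; s = 15.0000 − 14.7945 = 0.2055

θ=272.8°: 4.0638
θ=303.6°: 0.6117
θ=311.3°: 0.2055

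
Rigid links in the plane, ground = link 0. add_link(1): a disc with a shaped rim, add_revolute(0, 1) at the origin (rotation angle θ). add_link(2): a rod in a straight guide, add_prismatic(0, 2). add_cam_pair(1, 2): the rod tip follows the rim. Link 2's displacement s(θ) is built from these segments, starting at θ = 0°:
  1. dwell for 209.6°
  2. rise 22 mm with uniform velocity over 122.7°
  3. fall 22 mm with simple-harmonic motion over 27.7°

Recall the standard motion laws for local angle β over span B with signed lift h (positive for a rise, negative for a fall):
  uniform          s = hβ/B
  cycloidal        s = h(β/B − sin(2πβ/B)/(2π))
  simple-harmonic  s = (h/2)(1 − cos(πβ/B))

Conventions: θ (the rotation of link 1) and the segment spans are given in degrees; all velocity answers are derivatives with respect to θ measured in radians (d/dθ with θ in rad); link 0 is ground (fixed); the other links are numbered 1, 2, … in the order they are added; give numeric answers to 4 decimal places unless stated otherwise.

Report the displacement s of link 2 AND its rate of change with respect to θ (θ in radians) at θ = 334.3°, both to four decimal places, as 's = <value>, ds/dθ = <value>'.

segment 1 (0° to 209.6°, dwell): s unchanged at 0.0000
segment 2 (209.6° to 332.3°, uniform, h = 22) is passed completely: s = 0.0000 + (22) = 22.0000
θ = 334.3° falls in segment 3 (332.3° to 360°, simple-harmonic, h = -22): β = 334.3 − 332.3 = 2°, B = 27.7°; Δs = -22/2·(1 − cos(π·0.0722)) = -0.2818; s = 22.0000 − 0.2818 = 21.7182
velocity in seg [332.3°–360°] (simple-harmonic), θ in radians: β = 2° = 0.0349 rad, B = 27.7° = 0.4835 rad; ds/dθ = (πh/(2B)) sin(πβ/B) = (π·(-22)/(2·0.4835)) sin(π·0.0722) = -16.075145 mm/rad

s = 21.7182, ds/dθ = -16.0751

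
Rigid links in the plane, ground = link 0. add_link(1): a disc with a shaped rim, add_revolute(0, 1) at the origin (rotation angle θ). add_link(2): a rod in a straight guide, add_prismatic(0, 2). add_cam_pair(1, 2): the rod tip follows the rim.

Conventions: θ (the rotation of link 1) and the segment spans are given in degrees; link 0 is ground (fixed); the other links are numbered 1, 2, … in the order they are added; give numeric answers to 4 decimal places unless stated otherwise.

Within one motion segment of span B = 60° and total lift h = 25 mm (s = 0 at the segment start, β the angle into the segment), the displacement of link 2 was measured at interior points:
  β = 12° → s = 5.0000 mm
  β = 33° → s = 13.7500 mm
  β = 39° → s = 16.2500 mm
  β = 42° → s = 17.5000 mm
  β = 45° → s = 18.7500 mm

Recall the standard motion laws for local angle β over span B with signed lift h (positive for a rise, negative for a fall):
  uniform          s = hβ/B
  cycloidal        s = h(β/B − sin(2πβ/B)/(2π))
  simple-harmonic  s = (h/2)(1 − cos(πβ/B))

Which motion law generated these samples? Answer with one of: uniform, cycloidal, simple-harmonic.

candidates at β/B = r: uniform s = h·r (linear in β); cycloidal s = h·(r − sin(2πr)/(2π)); simple-harmonic s = (h/2)(1 − cos(πr))
β=12°: printed 5.0000 | uniform 5.0000, cycloidal 1.2159, simple-harmonic 2.3873
β=33°: printed 13.7500 | uniform 13.7500, cycloidal 14.9795, simple-harmonic 14.4554
β=39°: printed 16.2500 | uniform 16.2500, cycloidal 19.4690, simple-harmonic 18.1749
β=42°: printed 17.5000 | uniform 17.5000, cycloidal 21.2841, simple-harmonic 19.8473
β=45°: printed 18.7500 | uniform 18.7500, cycloidal 22.7289, simple-harmonic 21.3388
only one law matches every sample → uniform

uniform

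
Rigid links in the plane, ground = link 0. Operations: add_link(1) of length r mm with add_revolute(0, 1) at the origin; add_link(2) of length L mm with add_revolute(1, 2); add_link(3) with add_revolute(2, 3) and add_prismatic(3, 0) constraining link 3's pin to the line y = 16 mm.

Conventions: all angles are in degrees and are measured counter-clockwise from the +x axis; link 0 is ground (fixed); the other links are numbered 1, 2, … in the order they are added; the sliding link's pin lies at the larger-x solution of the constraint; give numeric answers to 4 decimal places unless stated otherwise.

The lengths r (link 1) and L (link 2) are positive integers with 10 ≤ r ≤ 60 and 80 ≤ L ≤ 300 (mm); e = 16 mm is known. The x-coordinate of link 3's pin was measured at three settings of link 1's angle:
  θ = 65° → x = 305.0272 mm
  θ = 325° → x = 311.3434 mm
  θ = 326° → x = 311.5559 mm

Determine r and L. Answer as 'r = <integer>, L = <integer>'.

constraint per measurement: (x − r cos θ)² + (r sin θ − e)² = L²
subtracting the θ₁ and θ₂ equations cancels the r² and L² terms:
r = (x₁² − x₂²) / (2[(x₁cos θ₁ + e sin θ₁) − (x₂cos θ₂ + e sin θ₂)]) = 19.0002 → r = 19
L² = (x₁ − r cos θ₁)² + (r sin θ₁ − e)² = 88208.9751 → L = 297.0000 → L = 297
check at θ₃=326°: x = 311.5559 (printed 311.5559) ✓

r = 19, L = 297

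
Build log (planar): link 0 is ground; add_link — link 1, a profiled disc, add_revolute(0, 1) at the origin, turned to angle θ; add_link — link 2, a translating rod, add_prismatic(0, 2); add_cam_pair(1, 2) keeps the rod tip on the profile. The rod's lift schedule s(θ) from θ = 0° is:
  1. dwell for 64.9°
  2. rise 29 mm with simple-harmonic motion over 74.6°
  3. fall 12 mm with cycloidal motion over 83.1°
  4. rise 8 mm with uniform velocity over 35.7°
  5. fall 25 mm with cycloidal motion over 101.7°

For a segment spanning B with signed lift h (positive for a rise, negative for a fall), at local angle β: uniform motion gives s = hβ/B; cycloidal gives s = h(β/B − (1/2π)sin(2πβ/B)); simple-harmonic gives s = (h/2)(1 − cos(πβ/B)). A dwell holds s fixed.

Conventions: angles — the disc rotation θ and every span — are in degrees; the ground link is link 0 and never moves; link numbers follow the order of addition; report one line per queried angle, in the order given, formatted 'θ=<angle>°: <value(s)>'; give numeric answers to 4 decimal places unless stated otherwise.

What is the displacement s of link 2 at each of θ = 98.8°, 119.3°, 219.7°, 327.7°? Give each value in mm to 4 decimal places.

seg 1 [0°–64.9°] dwell: s stays 0.0000
seg 2 [64.9°–139.5°] simple-harmonic, h=29: θ=98.8° here. β=33.9, B=74.6. 29/2·(1 − cos(π·0.4544)) = 12.4309 → s = 12.4309
seg 2 [64.9°–139.5°] simple-harmonic, h=29: θ=119.3° here. β=54.4, B=74.6. 29/2·(1 − cos(π·0.7292)) = 24.0624 → s = 24.0624
seg 2 [64.9°–139.5°] simple-harmonic, h=29: full span → s += 29 → s = 29.0000
seg 3 [139.5°–222.6°] cycloidal, h=-12: θ=219.7° here. β=80.2, B=83.1. -12·(0.9651 − sin(2π·0.9651)/(2π)) = -11.9967 → s = 17.0033
seg 3 [139.5°–222.6°] cycloidal, h=-12: full span → s += -12 → s = 17.0000
seg 4 [222.6°–258.3°] uniform, h=8: full span → s += 8 → s = 25.0000
seg 5 [258.3°–360°] cycloidal, h=-25: θ=327.7° here. β=69.4, B=101.7. -25·(0.6824 − sin(2π·0.6824)/(2π)) = -20.6853 → s = 4.3147

θ=98.8°: 12.4309
θ=119.3°: 24.0624
θ=219.7°: 17.0033
θ=327.7°: 4.3147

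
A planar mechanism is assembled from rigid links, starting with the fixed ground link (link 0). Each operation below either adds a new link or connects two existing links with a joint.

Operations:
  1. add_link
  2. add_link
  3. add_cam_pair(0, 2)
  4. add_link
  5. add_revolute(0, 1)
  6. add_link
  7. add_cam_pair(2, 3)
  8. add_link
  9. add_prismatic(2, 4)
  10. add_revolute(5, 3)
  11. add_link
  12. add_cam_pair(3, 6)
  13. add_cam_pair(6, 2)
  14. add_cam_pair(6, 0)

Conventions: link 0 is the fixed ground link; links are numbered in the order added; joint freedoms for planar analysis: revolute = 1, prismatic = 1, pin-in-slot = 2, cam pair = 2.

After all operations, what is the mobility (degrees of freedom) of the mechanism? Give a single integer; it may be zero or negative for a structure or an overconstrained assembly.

ground; <1,0,0>
#1 <2,0,0>
#2 <3,0,0>
C:0↔2 J2 <3,0,1>
#3 <4,0,1>
R:0↔1 J1 <4,1,1>
#4 <5,1,1>
C:2↔3 J2 <5,1,2>
#5 <6,1,2>
P:2↔4 J1 <6,2,2>
R:5↔3 J1 <6,3,2>
#6 <7,3,2>
C:3↔6 J2 <7,3,3>
C:6↔2 J2 <7,3,4>
C:6↔0 J2 <7,3,5>
3×6 − 2×3 − 1×5 = 7

M = 7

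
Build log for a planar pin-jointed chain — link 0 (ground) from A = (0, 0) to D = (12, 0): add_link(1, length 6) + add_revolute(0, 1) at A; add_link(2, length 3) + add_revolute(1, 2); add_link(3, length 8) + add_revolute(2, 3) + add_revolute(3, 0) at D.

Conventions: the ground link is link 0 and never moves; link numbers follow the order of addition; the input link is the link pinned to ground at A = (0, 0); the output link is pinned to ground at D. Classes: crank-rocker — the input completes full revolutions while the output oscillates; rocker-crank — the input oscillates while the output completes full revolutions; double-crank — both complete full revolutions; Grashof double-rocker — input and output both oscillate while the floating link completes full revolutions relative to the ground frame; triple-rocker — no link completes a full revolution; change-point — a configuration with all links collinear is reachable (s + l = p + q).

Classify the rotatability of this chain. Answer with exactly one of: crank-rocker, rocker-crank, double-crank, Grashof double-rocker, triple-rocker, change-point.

lengths: ground=12, input=6, coupler=3, output=8
sorted: s=3 (shortest), l=12 (longest), p+q=14
s + l = 15 vs p + q = 14
s + l > p + q → non-Grashof → no link fully rotates → triple-rocker

triple-rocker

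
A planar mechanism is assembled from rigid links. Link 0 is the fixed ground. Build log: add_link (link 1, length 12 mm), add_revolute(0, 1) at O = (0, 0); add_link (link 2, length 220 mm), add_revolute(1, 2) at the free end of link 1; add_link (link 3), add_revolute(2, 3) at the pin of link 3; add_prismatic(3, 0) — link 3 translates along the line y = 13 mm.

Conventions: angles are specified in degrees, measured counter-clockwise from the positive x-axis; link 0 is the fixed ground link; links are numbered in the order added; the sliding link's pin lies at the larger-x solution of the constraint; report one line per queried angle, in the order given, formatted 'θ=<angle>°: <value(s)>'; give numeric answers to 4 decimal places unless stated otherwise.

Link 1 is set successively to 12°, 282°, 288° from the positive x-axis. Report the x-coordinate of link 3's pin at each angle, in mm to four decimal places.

geometry: r = 12 mm, L = 220 mm, e = 13 mm
θ=12°: crank pin P = (r cos θ, r sin θ) = (11.737771, 2.494940)
θ=12°: h = r sin θ − e = 2.494940 − 13 = -10.505060
θ=12°: x = r cos θ + √(L² − h²) = 11.737771 + 219.749047 = 231.486818
θ=282°: crank pin P = (r cos θ, r sin θ) = (2.494940, -11.737771)
θ=282°: h = r sin θ − e = -11.737771 − 13 = -24.737771
θ=282°: x = r cos θ + √(L² − h²) = 2.494940 + 218.604764 = 221.099704
θ=288°: crank pin P = (r cos θ, r sin θ) = (3.708204, -11.412678)
θ=288°: h = r sin θ − e = -11.412678 − 13 = -24.412678
θ=288°: x = r cos θ + √(L² − h²) = 3.708204 + 218.641307 = 222.349511

θ=12°: 231.4868
θ=282°: 221.0997
θ=288°: 222.3495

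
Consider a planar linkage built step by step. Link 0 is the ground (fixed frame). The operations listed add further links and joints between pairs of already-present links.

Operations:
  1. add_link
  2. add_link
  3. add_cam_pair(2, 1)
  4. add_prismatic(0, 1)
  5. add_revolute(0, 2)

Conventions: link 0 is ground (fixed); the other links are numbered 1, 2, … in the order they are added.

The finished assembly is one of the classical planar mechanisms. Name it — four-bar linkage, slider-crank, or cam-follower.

links: 3 (incl. ground); joints: 1 revolute, 1 prismatic, 1 higher (cam) pair, forming one closed loop
3 links, revolute + prismatic + higher pair in one loop → cam-follower

cam-follower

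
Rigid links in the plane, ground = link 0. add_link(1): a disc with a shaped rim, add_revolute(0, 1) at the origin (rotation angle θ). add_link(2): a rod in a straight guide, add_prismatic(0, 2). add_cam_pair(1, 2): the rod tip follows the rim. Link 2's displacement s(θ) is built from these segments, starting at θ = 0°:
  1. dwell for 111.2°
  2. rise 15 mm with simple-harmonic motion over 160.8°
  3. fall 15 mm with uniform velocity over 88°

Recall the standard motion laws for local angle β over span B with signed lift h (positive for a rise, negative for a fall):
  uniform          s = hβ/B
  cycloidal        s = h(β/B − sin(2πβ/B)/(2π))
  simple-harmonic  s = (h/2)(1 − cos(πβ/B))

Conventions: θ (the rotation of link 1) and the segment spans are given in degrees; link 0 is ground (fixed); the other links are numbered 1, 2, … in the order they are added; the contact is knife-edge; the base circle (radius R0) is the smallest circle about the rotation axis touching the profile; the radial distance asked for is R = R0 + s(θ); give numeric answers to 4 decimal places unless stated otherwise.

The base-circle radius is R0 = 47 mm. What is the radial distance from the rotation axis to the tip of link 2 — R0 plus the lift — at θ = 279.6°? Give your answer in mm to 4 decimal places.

segment 1 (0° to 111.2°, dwell): s unchanged at 0.0000
segment 2 (111.2° to 272°, simple-harmonic, h = 15) is passed completely: s = 0.0000 + (15) = 15.0000
θ = 279.6° falls in segment 3 (272° to 360°, uniform, h = -15): β = 279.6 − 272 = 7.6°, B = 88°; Δs = -15·7.6/88 = -1.2955; s = 15.0000 − 1.2955 = 13.7045
R = R0 + s = 47 + 13.7045 = 60.7045

60.7045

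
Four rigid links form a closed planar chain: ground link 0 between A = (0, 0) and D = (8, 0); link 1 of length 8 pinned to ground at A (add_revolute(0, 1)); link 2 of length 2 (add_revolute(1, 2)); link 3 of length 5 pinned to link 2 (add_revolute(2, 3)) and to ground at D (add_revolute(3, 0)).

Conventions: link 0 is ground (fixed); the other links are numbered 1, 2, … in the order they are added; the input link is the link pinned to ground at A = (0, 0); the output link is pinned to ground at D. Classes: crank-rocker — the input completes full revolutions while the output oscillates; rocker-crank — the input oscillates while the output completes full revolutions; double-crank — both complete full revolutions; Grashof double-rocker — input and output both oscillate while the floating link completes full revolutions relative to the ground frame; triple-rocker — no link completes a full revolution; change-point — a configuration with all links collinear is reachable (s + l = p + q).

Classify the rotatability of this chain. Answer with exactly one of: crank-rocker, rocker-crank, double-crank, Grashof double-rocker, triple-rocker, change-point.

lengths: ground=8, input=8, coupler=2, output=5
sorted: s=2 (shortest), l=8 (longest), p+q=13
s + l = 10 vs p + q = 13
s + l < p + q (Grashof) with shortest = coupler link → Grashof double-rocker

Grashof double-rocker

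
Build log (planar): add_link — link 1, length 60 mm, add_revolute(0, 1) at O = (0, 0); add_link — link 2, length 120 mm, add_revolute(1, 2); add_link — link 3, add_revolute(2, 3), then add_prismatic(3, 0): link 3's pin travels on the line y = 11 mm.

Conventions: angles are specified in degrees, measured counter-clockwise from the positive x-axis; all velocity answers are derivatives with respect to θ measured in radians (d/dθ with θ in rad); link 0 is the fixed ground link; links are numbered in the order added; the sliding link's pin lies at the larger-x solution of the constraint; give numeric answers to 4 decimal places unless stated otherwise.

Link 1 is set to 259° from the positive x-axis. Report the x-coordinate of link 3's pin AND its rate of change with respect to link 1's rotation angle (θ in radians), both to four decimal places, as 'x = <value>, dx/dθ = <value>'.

geometry: r = 60 mm, L = 120 mm, e = 11 mm
crank pin P = (r cos θ, r sin θ) = (-11.448540, -58.897631)
h = r sin θ − e = -58.897631 − 11 = -69.897631
x = r cos θ + √(L² − h²) = -11.448540 + 97.541382 = 86.092842
dx/dθ = −r sin θ − h·r cos θ/√(L² − h²) (θ in radians; h = -69.897631) = 50.693669

x = 86.0928, dx/dθ = 50.6937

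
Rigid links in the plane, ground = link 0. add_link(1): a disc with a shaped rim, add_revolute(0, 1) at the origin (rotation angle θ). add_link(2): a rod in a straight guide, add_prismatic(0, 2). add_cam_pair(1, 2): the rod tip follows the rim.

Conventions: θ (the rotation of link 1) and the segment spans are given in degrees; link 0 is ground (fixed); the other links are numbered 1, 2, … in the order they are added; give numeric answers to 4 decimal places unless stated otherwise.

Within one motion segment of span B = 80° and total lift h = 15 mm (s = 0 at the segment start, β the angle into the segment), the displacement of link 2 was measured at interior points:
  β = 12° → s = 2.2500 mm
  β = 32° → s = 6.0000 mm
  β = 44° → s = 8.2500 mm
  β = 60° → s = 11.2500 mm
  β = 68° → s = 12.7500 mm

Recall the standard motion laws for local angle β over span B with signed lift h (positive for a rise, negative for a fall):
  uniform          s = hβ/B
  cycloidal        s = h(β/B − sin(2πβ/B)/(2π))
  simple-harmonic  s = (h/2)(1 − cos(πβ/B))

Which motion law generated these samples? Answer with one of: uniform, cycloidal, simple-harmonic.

candidates at β/B = r: uniform s = h·r (linear in β); cycloidal s = h·(r − sin(2πr)/(2π)); simple-harmonic s = (h/2)(1 − cos(πr))
β=12°: printed 2.2500 | uniform 2.2500, cycloidal 0.3186, simple-harmonic 0.8175
β=32°: printed 6.0000 | uniform 6.0000, cycloidal 4.5968, simple-harmonic 5.1824
β=44°: printed 8.2500 | uniform 8.2500, cycloidal 8.9877, simple-harmonic 8.6733
β=60°: printed 11.2500 | uniform 11.2500, cycloidal 13.6373, simple-harmonic 12.8033
β=68°: printed 12.7500 | uniform 12.7500, cycloidal 14.6814, simple-harmonic 14.1825
only one law matches every sample → uniform

uniform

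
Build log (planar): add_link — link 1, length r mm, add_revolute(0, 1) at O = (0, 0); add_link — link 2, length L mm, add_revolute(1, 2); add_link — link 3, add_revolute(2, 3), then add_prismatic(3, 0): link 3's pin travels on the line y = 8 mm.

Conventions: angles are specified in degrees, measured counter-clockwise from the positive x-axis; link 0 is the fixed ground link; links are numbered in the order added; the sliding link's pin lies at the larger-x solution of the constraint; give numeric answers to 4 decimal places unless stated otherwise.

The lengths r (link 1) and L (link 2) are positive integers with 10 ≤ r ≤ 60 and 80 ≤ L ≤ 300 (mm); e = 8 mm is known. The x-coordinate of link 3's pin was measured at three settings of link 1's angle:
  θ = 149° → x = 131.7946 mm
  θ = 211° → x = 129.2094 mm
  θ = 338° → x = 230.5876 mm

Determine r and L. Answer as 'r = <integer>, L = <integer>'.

constraint per measurement: (x − r cos θ)² + (r sin θ − e)² = L²
subtracting the θ₁ and θ₂ equations cancels the r² and L² terms:
r = (x₁² − x₂²) / (2[(x₁cos θ₁ + e sin θ₁) − (x₂cos θ₂ + e sin θ₂)]) = 55.9988 → r = 56
L² = (x₁ − r cos θ₁)² + (r sin θ₁ − e)² = 32760.9849 → L = 181.0000 → L = 181
check at θ₃=338°: x = 230.5876 (printed 230.5876) ✓

r = 56, L = 181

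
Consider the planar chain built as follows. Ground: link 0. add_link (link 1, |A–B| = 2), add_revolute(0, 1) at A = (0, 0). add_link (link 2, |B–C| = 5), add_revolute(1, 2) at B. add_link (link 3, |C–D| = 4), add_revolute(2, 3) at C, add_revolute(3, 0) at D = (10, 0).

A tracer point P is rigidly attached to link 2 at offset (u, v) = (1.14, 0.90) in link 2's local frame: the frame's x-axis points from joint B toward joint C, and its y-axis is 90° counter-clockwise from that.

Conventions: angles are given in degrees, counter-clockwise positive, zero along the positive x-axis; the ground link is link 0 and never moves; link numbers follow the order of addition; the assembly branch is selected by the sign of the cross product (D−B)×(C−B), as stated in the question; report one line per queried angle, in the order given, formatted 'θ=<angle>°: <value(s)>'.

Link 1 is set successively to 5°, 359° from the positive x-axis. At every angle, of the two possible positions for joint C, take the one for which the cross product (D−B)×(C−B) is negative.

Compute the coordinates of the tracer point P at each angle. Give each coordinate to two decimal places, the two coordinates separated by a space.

A=(0,0), D=(10.00,0)
θ=5°: B = A + 2.00·(cos5°, sin5°) = (1.9924, 0.1743)
θ=5°: |BD| = 8.0095
θ=5°: circle(B,5.00) ∩ circle(D,4.00): a=4.5666, h=2.0362
θ=5°:   candidates: C₊=(6.6022,2.1107) cross=16.309; C₋=(6.5136,-1.9608) cross=-16.309
θ=5°:   branch - wants cross < 0 → take C=(6.5136,-1.9608) (cross=-16.309)
θ=5°: ex = (C−B)/|BC| = (0.9042,-0.4270); ey = (0.4270,0.9042)
θ=5°: P = B + 1.14·ex + 0.90·ey = (3.4075,0.5013)
θ=359°: B = A + 2.00·(cos359°, sin359°) = (1.9997, -0.0349)
θ=359°: |BD| = 8.0004
θ=359°: circle(B,5.00) ∩ circle(D,4.00): a=4.5627, h=2.0450
θ=359°:   candidates: C₊=(6.5534,2.0300) cross=16.361; C₋=(6.5712,-2.0600) cross=-16.361
θ=359°:   branch - wants cross < 0 → take C=(6.5712,-2.0600) (cross=-16.361)
θ=359°: ex = (C−B)/|BC| = (0.9143,-0.4050); ey = (0.4050,0.9143)
θ=359°: P = B + 1.14·ex + 0.90·ey = (3.4065,0.3263)

θ=5°: 3.41 0.50
θ=359°: 3.41 0.33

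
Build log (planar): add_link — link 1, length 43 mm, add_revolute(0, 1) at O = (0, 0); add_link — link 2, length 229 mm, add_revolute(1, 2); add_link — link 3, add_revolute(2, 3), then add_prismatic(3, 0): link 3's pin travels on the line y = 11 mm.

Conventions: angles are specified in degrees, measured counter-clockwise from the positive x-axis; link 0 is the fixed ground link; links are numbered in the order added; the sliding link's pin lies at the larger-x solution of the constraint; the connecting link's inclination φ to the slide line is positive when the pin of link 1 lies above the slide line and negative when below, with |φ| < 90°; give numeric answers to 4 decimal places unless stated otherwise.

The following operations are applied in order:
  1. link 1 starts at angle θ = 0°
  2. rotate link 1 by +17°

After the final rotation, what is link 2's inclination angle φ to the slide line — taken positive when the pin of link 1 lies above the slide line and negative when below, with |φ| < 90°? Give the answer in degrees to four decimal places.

geometry: r = 43 mm, L = 229 mm, e = 11 mm; θ starts at 0°
rotate link 1 by +17°: θ ← 0° +17° = 17°
h = r sin θ − e = 12.571983 − 11 = 1.571983
sin φ = h / L = 1.571983 / 229 = 0.00686456
φ = arcsin(0.00686456) = 0.393313°

0.3933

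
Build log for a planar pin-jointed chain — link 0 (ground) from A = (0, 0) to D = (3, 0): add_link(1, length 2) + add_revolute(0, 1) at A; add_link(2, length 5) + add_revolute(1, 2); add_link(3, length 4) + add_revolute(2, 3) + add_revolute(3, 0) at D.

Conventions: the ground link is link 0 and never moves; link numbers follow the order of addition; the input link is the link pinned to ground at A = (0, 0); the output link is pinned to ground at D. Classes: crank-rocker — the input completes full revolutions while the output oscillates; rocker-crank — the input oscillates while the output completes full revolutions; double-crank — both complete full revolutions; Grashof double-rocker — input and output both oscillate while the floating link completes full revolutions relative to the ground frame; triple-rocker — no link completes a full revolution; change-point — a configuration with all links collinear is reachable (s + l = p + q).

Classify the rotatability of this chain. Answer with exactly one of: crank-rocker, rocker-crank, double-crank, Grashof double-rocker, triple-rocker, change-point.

lengths: ground=3, input=2, coupler=5, output=4
sorted: s=2 (shortest), l=5 (longest), p+q=7
s + l = 7 vs p + q = 7
s + l = p + q → change-point (collinear configuration reachable)

change-point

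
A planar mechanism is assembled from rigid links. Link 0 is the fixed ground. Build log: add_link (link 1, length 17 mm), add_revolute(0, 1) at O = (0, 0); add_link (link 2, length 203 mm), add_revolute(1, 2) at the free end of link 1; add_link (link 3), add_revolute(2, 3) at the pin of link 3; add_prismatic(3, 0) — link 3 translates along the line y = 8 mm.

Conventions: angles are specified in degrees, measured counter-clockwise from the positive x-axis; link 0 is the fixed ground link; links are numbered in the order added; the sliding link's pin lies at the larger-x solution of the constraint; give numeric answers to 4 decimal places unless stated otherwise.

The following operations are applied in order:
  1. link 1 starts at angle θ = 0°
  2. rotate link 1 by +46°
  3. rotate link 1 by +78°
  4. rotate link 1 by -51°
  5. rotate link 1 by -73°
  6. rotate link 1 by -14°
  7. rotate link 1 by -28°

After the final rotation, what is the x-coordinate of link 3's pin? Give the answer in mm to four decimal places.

geometry: r = 17 mm, L = 203 mm, e = 8 mm; θ starts at 0°
rotate link 1 by +46°: θ ← 0° +46° = 46°
rotate link 1 by +78°: θ ← 46° +78° = 124°
rotate link 1 by -51°: θ ← 124° -51° = 73°
rotate link 1 by -73°: θ ← 73° -73° = 0°
rotate link 1 by -14°: θ ← 0° -14° = -14°
rotate link 1 by -28°: θ ← -14° -28° = -42°
crank pin P = (r cos θ, r sin θ) = (12.633462, -11.375220)
h = r sin θ − e = -11.375220 − 8 = -19.375220
x = r cos θ + √(L² − h²) = 12.633462 + 202.073256 = 214.706718

214.7067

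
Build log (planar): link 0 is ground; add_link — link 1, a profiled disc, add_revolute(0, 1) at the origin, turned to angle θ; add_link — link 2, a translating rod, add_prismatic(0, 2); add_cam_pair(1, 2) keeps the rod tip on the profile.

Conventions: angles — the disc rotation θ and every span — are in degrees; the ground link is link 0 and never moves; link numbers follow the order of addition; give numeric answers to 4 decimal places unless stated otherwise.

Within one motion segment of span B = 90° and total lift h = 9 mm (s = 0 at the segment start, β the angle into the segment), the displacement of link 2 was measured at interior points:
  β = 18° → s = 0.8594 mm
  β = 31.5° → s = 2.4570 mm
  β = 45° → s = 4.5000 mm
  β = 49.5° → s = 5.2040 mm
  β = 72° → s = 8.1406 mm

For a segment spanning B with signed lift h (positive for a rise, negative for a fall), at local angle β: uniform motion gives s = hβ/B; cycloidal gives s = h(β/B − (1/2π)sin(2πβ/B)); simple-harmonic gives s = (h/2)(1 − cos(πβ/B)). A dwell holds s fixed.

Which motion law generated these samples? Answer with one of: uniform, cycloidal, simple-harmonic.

candidates at β/B = r: uniform s = h·r (linear in β); cycloidal s = h·(r − sin(2πr)/(2π)); simple-harmonic s = (h/2)(1 − cos(πr))
β=18°: printed 0.8594 | uniform 1.8000, cycloidal 0.4377, simple-harmonic 0.8594
β=31.5°: printed 2.4570 | uniform 3.1500, cycloidal 1.9912, simple-harmonic 2.4570
β=45°: printed 4.5000 | uniform 4.5000, cycloidal 4.5000, simple-harmonic 4.5000
β=49.5°: printed 5.2040 | uniform 4.9500, cycloidal 5.3926, simple-harmonic 5.2040
β=72°: printed 8.1406 | uniform 7.2000, cycloidal 8.5623, simple-harmonic 8.1406
only one law matches every sample → simple-harmonic

simple-harmonic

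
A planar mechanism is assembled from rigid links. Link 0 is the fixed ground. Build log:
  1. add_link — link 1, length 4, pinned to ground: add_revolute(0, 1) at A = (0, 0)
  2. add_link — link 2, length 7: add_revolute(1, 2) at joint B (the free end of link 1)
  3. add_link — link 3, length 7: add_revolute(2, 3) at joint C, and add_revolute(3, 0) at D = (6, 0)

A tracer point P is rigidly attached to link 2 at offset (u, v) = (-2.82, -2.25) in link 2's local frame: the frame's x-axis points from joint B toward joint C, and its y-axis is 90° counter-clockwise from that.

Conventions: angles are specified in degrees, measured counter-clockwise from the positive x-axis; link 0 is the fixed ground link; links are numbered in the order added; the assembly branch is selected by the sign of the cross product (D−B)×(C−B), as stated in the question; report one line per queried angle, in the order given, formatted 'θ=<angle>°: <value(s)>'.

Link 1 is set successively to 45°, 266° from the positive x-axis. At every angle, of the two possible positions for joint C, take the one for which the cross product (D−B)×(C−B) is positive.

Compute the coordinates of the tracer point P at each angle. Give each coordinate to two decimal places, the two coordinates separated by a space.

A=(0,0), D=(6.00,0)
θ=45°: B = A + 4.00·(cos45°, sin45°) = (2.8284, 2.8284)
θ=45°: |BD| = 4.2496
θ=45°: circle(B,7.00) ∩ circle(D,7.00): a=2.1248, h=6.6697
θ=45°:   candidates: C₊=(8.8534,6.3920) cross=28.344; C₋=(-0.0250,-3.5636) cross=-28.344
θ=45°:   branch + wants cross > 0 → take C=(8.8534,6.3920) (cross=28.344)
θ=45°: ex = (C−B)/|BC| = (0.8607,0.5091); ey = (-0.5091,0.8607)
θ=45°: P = B + -2.82·ex + -2.25·ey = (1.5466,-0.5438)
θ=266°: B = A + 4.00·(cos266°, sin266°) = (-0.2790, -3.9903)
θ=266°: |BD| = 7.4396
θ=266°: circle(B,7.00) ∩ circle(D,7.00): a=3.7198, h=5.9298
θ=266°:   candidates: C₊=(-0.3200,3.0096) cross=44.116; C₋=(6.0410,-6.9999) cross=-44.116
θ=266°:   branch + wants cross > 0 → take C=(-0.3200,3.0096) (cross=44.116)
θ=266°: ex = (C−B)/|BC| = (-0.0059,1.0000); ey = (-1.0000,-0.0059)
θ=266°: P = B + -2.82·ex + -2.25·ey = (1.9874,-6.7970)

θ=45°: 1.55 -0.54
θ=266°: 1.99 -6.80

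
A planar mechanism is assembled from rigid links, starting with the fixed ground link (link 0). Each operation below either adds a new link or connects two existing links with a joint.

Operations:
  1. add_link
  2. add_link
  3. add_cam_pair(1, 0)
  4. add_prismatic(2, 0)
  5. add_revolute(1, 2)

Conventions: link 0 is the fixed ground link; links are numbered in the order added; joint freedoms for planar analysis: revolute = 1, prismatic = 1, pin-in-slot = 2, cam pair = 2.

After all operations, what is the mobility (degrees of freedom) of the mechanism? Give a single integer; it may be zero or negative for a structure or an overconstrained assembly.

link 0 = ground. State L|J1|J2 = 1|0|0
+link1  2|0|0
+link2  3|0|0
C(1,0) f=2→J2  3|0|1
P(2,0) f=1→J1  3|1|1
R(1,2) f=1→J1  3|2|1
M = 3(3−1)−2·2−1 = 6−4−1 = 1

M = 1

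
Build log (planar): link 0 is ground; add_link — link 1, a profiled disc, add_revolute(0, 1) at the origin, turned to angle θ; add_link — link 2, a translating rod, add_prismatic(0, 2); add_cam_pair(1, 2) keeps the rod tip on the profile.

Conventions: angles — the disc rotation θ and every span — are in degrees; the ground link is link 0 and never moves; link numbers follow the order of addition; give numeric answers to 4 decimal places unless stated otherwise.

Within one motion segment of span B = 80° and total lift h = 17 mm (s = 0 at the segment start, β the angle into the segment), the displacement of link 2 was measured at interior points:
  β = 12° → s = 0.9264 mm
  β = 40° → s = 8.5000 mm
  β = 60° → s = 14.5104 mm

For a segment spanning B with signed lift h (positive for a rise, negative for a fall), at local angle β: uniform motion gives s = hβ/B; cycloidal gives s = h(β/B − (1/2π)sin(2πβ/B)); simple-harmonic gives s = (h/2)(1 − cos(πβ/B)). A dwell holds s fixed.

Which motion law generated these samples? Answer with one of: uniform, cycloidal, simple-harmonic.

candidates at β/B = r: uniform s = h·r (linear in β); cycloidal s = h·(r − sin(2πr)/(2π)); simple-harmonic s = (h/2)(1 − cos(πr))
β=12°: printed 0.9264 | uniform 2.5500, cycloidal 0.3611, simple-harmonic 0.9264
β=40°: printed 8.5000 | uniform 8.5000, cycloidal 8.5000, simple-harmonic 8.5000
β=60°: printed 14.5104 | uniform 12.7500, cycloidal 15.4556, simple-harmonic 14.5104
only one law matches every sample → simple-harmonic

simple-harmonic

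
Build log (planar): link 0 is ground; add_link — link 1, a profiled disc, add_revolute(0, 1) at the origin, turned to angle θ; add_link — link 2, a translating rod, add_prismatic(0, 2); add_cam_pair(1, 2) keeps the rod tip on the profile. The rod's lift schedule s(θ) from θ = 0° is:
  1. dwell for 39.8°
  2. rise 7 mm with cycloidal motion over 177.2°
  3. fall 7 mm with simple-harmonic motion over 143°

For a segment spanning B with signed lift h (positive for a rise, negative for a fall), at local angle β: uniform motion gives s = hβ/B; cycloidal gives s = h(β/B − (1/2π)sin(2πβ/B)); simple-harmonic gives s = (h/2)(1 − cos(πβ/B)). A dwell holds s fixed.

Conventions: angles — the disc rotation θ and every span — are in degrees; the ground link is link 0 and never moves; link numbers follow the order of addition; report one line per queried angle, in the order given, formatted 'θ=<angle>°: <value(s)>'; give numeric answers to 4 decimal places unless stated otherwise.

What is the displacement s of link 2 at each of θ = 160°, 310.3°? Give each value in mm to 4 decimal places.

seg 1 [0°–39.8°] dwell: s stays 0.0000
seg 2 [39.8°–217°] cycloidal, h=7: θ=160° here. β=120.2, B=177.2. 7·(0.6783 − sin(2π·0.6783)/(2π)) = 5.7513 → s = 5.7513
seg 2 [39.8°–217°] cycloidal, h=7: full span → s += 7 → s = 7.0000
seg 3 [217°–360°] simple-harmonic, h=-7: θ=310.3° here. β=93.3, B=143. -7/2·(1 − cos(π·0.6524)) = -5.1129 → s = 1.8871

θ=160°: 5.7513
θ=310.3°: 1.8871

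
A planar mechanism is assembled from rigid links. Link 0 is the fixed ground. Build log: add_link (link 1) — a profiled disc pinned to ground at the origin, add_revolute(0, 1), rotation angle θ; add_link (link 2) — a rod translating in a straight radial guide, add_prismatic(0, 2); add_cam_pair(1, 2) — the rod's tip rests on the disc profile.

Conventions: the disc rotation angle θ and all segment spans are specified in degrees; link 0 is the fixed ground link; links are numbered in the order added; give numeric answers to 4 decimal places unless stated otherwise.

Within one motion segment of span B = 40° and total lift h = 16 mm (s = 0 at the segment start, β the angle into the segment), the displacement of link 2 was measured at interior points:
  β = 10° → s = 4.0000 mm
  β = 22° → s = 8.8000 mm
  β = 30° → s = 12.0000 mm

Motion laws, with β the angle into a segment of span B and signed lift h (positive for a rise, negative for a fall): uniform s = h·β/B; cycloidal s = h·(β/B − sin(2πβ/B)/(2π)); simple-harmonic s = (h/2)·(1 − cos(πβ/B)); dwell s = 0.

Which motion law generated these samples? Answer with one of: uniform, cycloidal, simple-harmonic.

candidates at β/B = r: uniform s = h·r (linear in β); cycloidal s = h·(r − sin(2πr)/(2π)); simple-harmonic s = (h/2)(1 − cos(πr))
β=10°: printed 4.0000 | uniform 4.0000, cycloidal 1.4535, simple-harmonic 2.3431
β=22°: printed 8.8000 | uniform 8.8000, cycloidal 9.5869, simple-harmonic 9.2515
β=30°: printed 12.0000 | uniform 12.0000, cycloidal 14.5465, simple-harmonic 13.6569
only one law matches every sample → uniform

uniform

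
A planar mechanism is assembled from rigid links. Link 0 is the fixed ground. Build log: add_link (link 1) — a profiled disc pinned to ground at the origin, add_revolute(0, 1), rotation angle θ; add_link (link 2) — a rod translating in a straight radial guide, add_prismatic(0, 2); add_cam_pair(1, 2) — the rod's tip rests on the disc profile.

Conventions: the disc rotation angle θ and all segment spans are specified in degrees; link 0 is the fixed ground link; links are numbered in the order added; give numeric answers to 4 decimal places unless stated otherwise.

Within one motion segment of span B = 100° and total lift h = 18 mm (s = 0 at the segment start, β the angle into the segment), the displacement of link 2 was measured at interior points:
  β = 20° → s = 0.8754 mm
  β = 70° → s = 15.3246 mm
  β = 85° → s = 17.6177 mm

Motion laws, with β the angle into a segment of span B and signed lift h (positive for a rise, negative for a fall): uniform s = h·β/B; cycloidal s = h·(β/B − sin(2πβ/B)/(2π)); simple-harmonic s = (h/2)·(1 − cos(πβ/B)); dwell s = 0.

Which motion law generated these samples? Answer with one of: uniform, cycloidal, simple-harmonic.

candidates at β/B = r: uniform s = h·r (linear in β); cycloidal s = h·(r − sin(2πr)/(2π)); simple-harmonic s = (h/2)(1 − cos(πr))
β=20°: printed 0.8754 | uniform 3.6000, cycloidal 0.8754, simple-harmonic 1.7188
β=70°: printed 15.3246 | uniform 12.6000, cycloidal 15.3246, simple-harmonic 14.2901
β=85°: printed 17.6177 | uniform 15.3000, cycloidal 17.6177, simple-harmonic 17.0191
only one law matches every sample → cycloidal

cycloidal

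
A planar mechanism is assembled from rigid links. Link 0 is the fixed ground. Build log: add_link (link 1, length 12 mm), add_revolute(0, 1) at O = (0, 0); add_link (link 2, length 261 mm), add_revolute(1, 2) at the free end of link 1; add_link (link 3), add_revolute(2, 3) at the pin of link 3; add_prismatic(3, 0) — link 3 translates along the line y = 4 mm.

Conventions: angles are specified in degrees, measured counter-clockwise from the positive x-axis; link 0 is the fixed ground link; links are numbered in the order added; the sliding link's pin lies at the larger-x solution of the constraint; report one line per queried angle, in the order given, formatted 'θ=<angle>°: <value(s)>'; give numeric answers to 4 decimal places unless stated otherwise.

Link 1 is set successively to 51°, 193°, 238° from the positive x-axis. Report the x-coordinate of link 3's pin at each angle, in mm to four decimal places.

geometry: r = 12 mm, L = 261 mm, e = 4 mm
θ=51°: crank pin P = (r cos θ, r sin θ) = (7.551845, 9.325752)
θ=51°: h = r sin θ − e = 9.325752 − 4 = 5.325752
θ=51°: x = r cos θ + √(L² − h²) = 7.551845 + 260.945658 = 268.497503
θ=193°: crank pin P = (r cos θ, r sin θ) = (-11.692441, -2.699413)
θ=193°: h = r sin θ − e = -2.699413 − 4 = -6.699413
θ=193°: x = r cos θ + √(L² − h²) = -11.692441 + 260.914005 = 249.221564
θ=238°: crank pin P = (r cos θ, r sin θ) = (-6.359031, -10.176577)
θ=238°: h = r sin θ − e = -10.176577 − 4 = -14.176577
θ=238°: x = r cos θ + √(L² − h²) = -6.359031 + 260.614705 = 254.255674

θ=51°: 268.4975
θ=193°: 249.2216
θ=238°: 254.2557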